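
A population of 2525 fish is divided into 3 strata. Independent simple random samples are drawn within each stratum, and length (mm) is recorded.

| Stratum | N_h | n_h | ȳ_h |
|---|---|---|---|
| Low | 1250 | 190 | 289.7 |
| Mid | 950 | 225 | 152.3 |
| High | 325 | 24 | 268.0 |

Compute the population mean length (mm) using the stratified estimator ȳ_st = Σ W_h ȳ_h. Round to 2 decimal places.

ȳ_st ≈ 235.21

N = Σ N_h = 2525. Stratum weights W_h = N_h/N.
ȳ_st = (1250·289.7 + 950·152.3 + 325·268.0) / 2525 = 235.2119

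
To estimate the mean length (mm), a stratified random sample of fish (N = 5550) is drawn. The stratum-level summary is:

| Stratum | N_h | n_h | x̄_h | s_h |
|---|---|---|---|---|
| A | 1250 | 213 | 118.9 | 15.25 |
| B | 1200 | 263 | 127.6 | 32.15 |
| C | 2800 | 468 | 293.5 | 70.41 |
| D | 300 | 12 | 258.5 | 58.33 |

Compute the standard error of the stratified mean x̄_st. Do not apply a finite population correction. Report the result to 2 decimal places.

V̂(x̄_st) = Σ W_h² s_h²/n_h, with W_h = N_h/N and N = 5550:
  stratum A: (1250/5550)²·15.25²/213 = 0.0553853
  stratum B: (1200/5550)²·32.15²/263 = 0.183731
  stratum C: (2800/5550)²·70.41²/468 = 2.69621
  stratum D: (300/5550)²·58.33²/12 = 0.828437
V̂(x̄_st) = 3.76376
SE(x̄_st) = √3.76376 = 1.94004

SE(x̄_st) ≈ 1.94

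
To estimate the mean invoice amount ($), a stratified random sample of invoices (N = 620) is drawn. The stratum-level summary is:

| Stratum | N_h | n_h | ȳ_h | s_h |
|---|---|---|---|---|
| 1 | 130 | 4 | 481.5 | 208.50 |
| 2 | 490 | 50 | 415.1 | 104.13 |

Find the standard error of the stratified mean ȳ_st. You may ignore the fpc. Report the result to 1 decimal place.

SE(ȳ_st) ≈ 24.8

V̂(ȳ_st) = Σ W_h² s_h²/n_h, with W_h = N_h/N and N = 620:
  stratum 1: (130/620)²·208.50²/4 = 477.81
  stratum 2: (490/620)²·104.13²/50 = 135.454
V̂(ȳ_st) = 613.264
SE(ȳ_st) = √613.264 = 24.7642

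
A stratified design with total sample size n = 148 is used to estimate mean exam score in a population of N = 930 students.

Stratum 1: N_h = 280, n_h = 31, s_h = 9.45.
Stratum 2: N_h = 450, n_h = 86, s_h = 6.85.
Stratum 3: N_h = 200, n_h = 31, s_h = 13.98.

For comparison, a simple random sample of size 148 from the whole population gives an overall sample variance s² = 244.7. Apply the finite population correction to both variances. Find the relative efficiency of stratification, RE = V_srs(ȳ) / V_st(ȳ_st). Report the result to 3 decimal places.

RE ≈ 2.389

V̂(ȳ_st) = Σ W_h² (1 − n_h/N_h) s_h²/n_h, with W_h = N_h/N and N = 930:
  stratum 1: (280/930)²·(1 − 31/280)·9.45²/31 = 0.232217
  stratum 2: (450/930)²·(1 − 86/450)·6.85²/86 = 0.103331
  stratum 3: (200/930)²·(1 − 31/200)·13.98²/31 = 0.246379
V_st = 0.581927
V_srs = (1 − 148/930)·244.7/148 = 1.39026
Relative efficiency = V_srs / V_st = 1.39026/0.581927 = 2.3891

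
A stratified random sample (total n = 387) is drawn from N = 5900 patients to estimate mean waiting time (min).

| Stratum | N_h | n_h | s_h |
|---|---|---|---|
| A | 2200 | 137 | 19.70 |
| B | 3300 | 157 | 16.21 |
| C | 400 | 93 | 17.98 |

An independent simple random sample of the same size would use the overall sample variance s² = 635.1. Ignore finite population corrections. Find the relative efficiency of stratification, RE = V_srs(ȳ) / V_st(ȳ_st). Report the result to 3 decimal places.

V̂(ȳ_st) = Σ W_h² s_h²/n_h, with W_h = N_h/N and N = 5900:
  stratum A: (2200/5900)²·19.70²/137 = 0.39387
  stratum B: (3300/5900)²·16.21²/157 = 0.523589
  stratum C: (400/5900)²·17.98²/93 = 0.0159776
V_st = 0.933437
V_srs = s²/n = 635.1/387 = 1.64109
Relative efficiency = V_srs / V_st = 1.64109/0.933437 = 1.7581

RE ≈ 1.758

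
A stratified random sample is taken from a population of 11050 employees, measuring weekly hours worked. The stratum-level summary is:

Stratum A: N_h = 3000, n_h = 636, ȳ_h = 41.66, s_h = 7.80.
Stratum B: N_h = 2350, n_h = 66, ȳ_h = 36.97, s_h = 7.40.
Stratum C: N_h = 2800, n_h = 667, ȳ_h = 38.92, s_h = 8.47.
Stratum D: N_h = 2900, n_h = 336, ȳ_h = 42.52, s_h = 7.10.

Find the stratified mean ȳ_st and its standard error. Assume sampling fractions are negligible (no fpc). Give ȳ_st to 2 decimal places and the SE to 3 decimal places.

ȳ_st ≈ 40.19, SE ≈ 0.249

ȳ_st = Σ W_h ȳ_h = (3000·41.66 + 2350·36.97 + 2800·38.92 + 2900·42.52)/11050 = 40.19398
V̂(ȳ_st) = Σ W_h² s_h²/n_h, with W_h = N_h/N and N = 11050:
  stratum A: (3000/11050)²·7.80²/636 = 0.00705099
  stratum B: (2350/11050)²·7.40²/66 = 0.0375259
  stratum C: (2800/11050)²·8.47²/667 = 0.00690609
  stratum D: (2900/11050)²·7.10²/336 = 0.0103335
V̂(ȳ_st) = 0.0618165
SE(ȳ_st) = √0.0618165 = 0.248629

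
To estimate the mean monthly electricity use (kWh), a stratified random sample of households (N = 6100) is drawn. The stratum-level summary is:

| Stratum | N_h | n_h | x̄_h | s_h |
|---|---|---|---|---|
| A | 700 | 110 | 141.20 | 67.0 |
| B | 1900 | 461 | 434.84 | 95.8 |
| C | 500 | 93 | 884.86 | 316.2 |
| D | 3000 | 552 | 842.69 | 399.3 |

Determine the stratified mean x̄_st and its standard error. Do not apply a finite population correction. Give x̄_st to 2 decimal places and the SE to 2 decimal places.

x̄_st = Σ W_h x̄_h = (700·141.20 + 1900·434.84 + 500·884.86 + 3000·842.69)/6100 = 638.61246
V̂(x̄_st) = Σ W_h² s_h²/n_h, with W_h = N_h/N and N = 6100:
  stratum A: (700/6100)²·67.0²/110 = 0.537395
  stratum B: (1900/6100)²·95.8²/461 = 1.93142
  stratum C: (500/6100)²·316.2²/93 = 7.22306
  stratum D: (3000/6100)²·399.3²/552 = 69.8622
V̂(x̄_st) = 79.5541
SE(x̄_st) = √79.5541 = 8.91931

x̄_st ≈ 638.61, SE ≈ 8.92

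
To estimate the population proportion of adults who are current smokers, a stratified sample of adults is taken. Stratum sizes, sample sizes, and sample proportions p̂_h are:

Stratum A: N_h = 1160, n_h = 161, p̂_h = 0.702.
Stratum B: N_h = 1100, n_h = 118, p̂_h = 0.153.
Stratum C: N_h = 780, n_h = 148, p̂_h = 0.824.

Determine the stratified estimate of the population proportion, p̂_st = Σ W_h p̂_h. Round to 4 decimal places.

p̂_st ≈ 0.5347

N = 3040; stratum weights W_h = N_h/N.
p̂_st = Σ W_h p̂_h = (1160·0.702 + 1100·0.153 + 780·0.824)/3040 = 0.53465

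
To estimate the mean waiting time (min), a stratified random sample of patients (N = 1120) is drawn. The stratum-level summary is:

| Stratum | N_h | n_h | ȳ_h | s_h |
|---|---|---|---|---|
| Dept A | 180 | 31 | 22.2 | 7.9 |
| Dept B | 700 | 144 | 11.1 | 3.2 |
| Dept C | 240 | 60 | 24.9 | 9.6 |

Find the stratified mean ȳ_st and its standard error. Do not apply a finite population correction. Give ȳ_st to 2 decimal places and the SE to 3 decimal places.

ȳ_st = Σ W_h ȳ_h = (180·22.2 + 700·11.1 + 240·24.9)/1120 = 15.84107
V̂(ȳ_st) = Σ W_h² s_h²/n_h, with W_h = N_h/N and N = 1120:
  stratum Dept A: (180/1120)²·7.9²/31 = 0.0519998
  stratum Dept B: (700/1120)²·3.2²/144 = 0.0277778
  stratum Dept C: (240/1120)²·9.6²/60 = 0.0705306
V̂(ȳ_st) = 0.150308
SE(ȳ_st) = √0.150308 = 0.387696

ȳ_st ≈ 15.84, SE ≈ 0.388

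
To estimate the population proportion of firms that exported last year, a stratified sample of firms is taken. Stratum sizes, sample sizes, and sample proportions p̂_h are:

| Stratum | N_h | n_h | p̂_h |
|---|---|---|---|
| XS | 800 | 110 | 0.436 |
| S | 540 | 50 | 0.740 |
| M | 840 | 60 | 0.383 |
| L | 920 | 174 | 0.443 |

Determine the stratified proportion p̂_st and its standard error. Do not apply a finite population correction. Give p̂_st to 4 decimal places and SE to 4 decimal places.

p̂_st ≈ 0.4767, SE ≈ 0.0263

N = 3100; stratum weights W_h = N_h/N.
p̂_st = Σ W_h p̂_h = (800·0.436 + 540·0.740 + 840·0.383 + 920·0.443)/3100 = 0.47667
V̂(p̂_st) = Σ W_h² p̂_h(1−p̂_h)/(n_h−1):
  stratum XS: (800/3100)²·0.436·0.564/109 = 0.000150243
  stratum S: (540/3100)²·0.740·0.260/49 = 0.000119144
  stratum M: (840/3100)²·0.383·0.617/59 = 0.000294081
  stratum L: (920/3100)²·0.443·0.557/173 = 0.000125622
V̂(p̂_st) = 0.000689091; SE = √V̂ = 0.0262505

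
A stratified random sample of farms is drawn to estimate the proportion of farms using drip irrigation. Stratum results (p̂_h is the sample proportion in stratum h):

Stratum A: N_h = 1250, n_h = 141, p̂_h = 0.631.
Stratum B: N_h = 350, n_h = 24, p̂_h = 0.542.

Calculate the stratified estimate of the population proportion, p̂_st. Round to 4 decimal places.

N = 1600; stratum weights W_h = N_h/N.
p̂_st = Σ W_h p̂_h = (1250·0.631 + 350·0.542)/1600 = 0.61153

p̂_st ≈ 0.6115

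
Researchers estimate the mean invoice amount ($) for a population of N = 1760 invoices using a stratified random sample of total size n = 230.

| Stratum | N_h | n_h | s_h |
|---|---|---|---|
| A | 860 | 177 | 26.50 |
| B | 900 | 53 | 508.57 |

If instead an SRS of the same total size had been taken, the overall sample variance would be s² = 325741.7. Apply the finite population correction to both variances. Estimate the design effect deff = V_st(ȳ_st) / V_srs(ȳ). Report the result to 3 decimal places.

deff ≈ 0.976

V̂(ȳ_st) = Σ W_h² (1 − n_h/N_h) s_h²/n_h, with W_h = N_h/N and N = 1760:
  stratum A: (860/1760)²·(1 − 177/860)·26.50²/177 = 0.752337
  stratum B: (900/1760)²·(1 − 53/900)·508.57²/53 = 1200.95
V_st = 1201.71
V_srs = (1 − 230/1760)·325741.7/230 = 1231.19
deff = V_st / V_srs = 1201.71/1231.19 = 0.9761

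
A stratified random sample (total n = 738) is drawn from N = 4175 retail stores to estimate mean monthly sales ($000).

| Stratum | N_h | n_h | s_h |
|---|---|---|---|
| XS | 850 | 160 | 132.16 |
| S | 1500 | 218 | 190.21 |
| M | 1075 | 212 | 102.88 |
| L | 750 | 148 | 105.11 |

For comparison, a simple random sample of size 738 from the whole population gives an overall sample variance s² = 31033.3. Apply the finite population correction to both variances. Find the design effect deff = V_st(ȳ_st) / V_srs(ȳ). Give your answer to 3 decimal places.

deff ≈ 0.768

V̂(ȳ_st) = Σ W_h² (1 − n_h/N_h) s_h²/n_h, with W_h = N_h/N and N = 4175:
  stratum XS: (850/4175)²·(1 − 160/850)·132.16²/160 = 3.67312
  stratum S: (1500/4175)²·(1 − 218/1500)·190.21²/218 = 18.3095
  stratum M: (1075/4175)²·(1 − 212/1075)·102.88²/212 = 2.65725
  stratum L: (750/4175)²·(1 − 148/750)·105.11²/148 = 1.93362
V_st = 26.5735
V_srs = (1 − 738/4175)·31033.3/738 = 34.6174
deff = V_st / V_srs = 26.5735/34.6174 = 0.7676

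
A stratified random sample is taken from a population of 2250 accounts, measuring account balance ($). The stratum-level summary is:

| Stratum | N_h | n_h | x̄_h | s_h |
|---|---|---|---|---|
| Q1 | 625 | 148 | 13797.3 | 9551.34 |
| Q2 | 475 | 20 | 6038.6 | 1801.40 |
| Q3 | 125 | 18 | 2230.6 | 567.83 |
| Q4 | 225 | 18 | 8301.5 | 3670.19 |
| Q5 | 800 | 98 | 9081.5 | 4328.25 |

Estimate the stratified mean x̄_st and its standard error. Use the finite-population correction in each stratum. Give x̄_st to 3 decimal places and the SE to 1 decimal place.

x̄_st = Σ W_h x̄_h = (625·13797.3 + 475·6038.6 + 125·2230.6 + 225·8301.5 + 800·9081.5)/2250 = 9290.44889
V̂(x̄_st) = Σ W_h² (1 − n_h/N_h) s_h²/n_h, with W_h = N_h/N and N = 2250:
  stratum Q1: (625/2250)²·(1 − 148/625)·9551.34²/148 = 36299.5
  stratum Q2: (475/2250)²·(1 − 20/475)·1801.40²/20 = 6926.76
  stratum Q3: (125/2250)²·(1 − 18/125)·567.83²/18 = 47.3253
  stratum Q4: (225/2250)²·(1 − 18/225)·3670.19²/18 = 6884.82
  stratum Q5: (800/2250)²·(1 − 98/800)·4328.25²/98 = 21206.1
V̂(x̄_st) = 71364.5
SE(x̄_st) = √71364.5 = 267.141

x̄_st ≈ 9290.449, SE ≈ 267.1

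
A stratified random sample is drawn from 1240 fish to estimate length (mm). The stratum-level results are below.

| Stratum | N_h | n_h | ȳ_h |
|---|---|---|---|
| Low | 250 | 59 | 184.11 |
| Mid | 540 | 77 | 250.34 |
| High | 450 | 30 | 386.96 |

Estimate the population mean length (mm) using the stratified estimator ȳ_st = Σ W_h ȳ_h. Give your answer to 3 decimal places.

ȳ_st ≈ 286.567

N = Σ N_h = 1240. Stratum weights W_h = N_h/N.
ȳ_st = (250·184.11 + 540·250.34 + 450·386.96) / 1240 = 286.56702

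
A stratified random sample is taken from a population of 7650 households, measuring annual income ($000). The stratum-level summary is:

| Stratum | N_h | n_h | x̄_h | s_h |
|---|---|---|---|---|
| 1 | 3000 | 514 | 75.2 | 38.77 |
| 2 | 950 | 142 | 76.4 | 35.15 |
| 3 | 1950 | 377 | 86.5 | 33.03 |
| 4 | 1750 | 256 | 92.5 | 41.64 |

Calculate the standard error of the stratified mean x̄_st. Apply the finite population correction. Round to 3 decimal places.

V̂(x̄_st) = Σ W_h² (1 − n_h/N_h) s_h²/n_h, with W_h = N_h/N and N = 7650:
  stratum 1: (3000/7650)²·(1 − 514/3000)·38.77²/514 = 0.372673
  stratum 2: (950/7650)²·(1 − 142/950)·35.15²/142 = 0.114123
  stratum 3: (1950/7650)²·(1 − 377/1950)·33.03²/377 = 0.151676
  stratum 4: (1750/7650)²·(1 − 256/1750)·41.64²/256 = 0.302585
V̂(x̄_st) = 0.941057
SE(x̄_st) = √0.941057 = 0.970081

SE(x̄_st) ≈ 0.970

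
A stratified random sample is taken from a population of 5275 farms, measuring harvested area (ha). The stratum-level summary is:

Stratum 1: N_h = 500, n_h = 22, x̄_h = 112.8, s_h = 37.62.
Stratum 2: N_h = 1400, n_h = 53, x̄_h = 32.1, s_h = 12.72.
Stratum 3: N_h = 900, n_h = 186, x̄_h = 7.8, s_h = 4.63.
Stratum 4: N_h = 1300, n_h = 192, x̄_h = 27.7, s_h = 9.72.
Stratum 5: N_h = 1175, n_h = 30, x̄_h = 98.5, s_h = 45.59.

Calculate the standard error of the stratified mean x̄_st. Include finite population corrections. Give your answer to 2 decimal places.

SE(x̄_st) ≈ 2.03

V̂(x̄_st) = Σ W_h² (1 − n_h/N_h) s_h²/n_h, with W_h = N_h/N and N = 5275:
  stratum 1: (500/5275)²·(1 − 22/500)·37.62²/22 = 0.552545
  stratum 2: (1400/5275)²·(1 − 53/1400)·12.72²/53 = 0.206895
  stratum 3: (900/5275)²·(1 − 186/900)·4.63²/186 = 0.00266161
  stratum 4: (1300/5275)²·(1 − 192/1300)·9.72²/192 = 0.0254724
  stratum 5: (1175/5275)²·(1 − 30/1175)·45.59²/30 = 3.34978
V̂(x̄_st) = 4.13735
SE(x̄_st) = √4.13735 = 2.03405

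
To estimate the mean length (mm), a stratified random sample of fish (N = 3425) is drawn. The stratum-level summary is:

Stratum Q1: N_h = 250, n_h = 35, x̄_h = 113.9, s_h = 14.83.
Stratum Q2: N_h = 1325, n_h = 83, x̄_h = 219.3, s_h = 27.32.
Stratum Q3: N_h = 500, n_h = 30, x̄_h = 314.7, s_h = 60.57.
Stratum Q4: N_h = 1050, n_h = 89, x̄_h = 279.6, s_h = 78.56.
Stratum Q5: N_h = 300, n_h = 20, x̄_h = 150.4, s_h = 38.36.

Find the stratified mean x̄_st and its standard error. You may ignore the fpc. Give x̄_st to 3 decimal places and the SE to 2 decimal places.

x̄_st ≈ 237.985, SE ≈ 3.33

x̄_st = Σ W_h x̄_h = (250·113.9 + 1325·219.3 + 500·314.7 + 1050·279.6 + 300·150.4)/3425 = 237.98467
V̂(x̄_st) = Σ W_h² s_h²/n_h, with W_h = N_h/N and N = 3425:
  stratum Q1: (250/3425)²·14.83²/35 = 0.033479
  stratum Q2: (1325/3425)²·27.32²/83 = 1.34584
  stratum Q3: (500/3425)²·60.57²/30 = 2.60623
  stratum Q4: (1050/3425)²·78.56²/89 = 6.51734
  stratum Q5: (300/3425)²·38.36²/20 = 0.56448
V̂(x̄_st) = 11.0674
SE(x̄_st) = √11.0674 = 3.32677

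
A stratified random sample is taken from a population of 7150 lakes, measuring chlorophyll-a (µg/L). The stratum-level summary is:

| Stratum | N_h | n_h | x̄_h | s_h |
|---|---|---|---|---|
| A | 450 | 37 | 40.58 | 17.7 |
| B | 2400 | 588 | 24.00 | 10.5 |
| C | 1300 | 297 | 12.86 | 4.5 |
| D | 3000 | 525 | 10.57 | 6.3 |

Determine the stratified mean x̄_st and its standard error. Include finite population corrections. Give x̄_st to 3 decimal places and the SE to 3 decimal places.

x̄_st ≈ 17.383, SE ≈ 0.244

x̄_st = Σ W_h x̄_h = (450·40.58 + 2400·24.00 + 1300·12.86 + 3000·10.57)/7150 = 17.38308
V̂(x̄_st) = Σ W_h² (1 − n_h/N_h) s_h²/n_h, with W_h = N_h/N and N = 7150:
  stratum A: (450/7150)²·(1 − 37/450)·17.7²/37 = 0.0307819
  stratum B: (2400/7150)²·(1 − 588/2400)·10.5²/588 = 0.0159499
  stratum C: (1300/7150)²·(1 − 297/1300)·4.5²/297 = 0.001739
  stratum D: (3000/7150)²·(1 − 525/3000)·6.3²/525 = 0.0109801
V̂(x̄_st) = 0.0594509
SE(x̄_st) = √0.0594509 = 0.243826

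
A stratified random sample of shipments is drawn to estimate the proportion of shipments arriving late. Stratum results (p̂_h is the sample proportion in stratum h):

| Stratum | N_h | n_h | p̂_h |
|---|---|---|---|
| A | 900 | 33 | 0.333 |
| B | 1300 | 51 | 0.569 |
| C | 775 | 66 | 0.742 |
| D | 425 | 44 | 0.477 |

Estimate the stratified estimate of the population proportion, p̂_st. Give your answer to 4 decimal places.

p̂_st ≈ 0.5345

N = 3400; stratum weights W_h = N_h/N.
p̂_st = Σ W_h p̂_h = (900·0.333 + 1300·0.569 + 775·0.742 + 425·0.477)/3400 = 0.53446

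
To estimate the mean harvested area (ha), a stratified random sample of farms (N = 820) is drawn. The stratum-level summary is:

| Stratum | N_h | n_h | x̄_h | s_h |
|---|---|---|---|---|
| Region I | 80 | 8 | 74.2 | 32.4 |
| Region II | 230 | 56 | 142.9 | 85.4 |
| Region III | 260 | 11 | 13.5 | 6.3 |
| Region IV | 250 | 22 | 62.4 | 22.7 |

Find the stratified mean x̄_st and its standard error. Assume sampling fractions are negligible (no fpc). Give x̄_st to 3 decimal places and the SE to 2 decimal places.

x̄_st = Σ W_h x̄_h = (80·74.2 + 230·142.9 + 260·13.5 + 250·62.4)/820 = 70.62561
V̂(x̄_st) = Σ W_h² s_h²/n_h, with W_h = N_h/N and N = 820:
  stratum Region I: (80/820)²·32.4²/8 = 1.24897
  stratum Region II: (230/820)²·85.4²/56 = 10.246
  stratum Region III: (260/820)²·6.3²/11 = 0.36275
  stratum Region IV: (250/820)²·22.7²/22 = 2.17711
V̂(x̄_st) = 14.0349
SE(x̄_st) = √14.0349 = 3.74631

x̄_st ≈ 70.626, SE ≈ 3.75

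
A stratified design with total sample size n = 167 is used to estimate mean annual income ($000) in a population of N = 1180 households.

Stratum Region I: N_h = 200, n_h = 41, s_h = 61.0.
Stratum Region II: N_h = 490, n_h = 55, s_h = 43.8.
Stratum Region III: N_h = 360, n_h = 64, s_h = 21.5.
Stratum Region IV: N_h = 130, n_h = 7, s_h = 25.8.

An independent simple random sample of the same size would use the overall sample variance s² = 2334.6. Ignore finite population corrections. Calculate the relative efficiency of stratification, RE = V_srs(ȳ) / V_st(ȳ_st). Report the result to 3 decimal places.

RE ≈ 1.338

V̂(ȳ_st) = Σ W_h² s_h²/n_h, with W_h = N_h/N and N = 1180:
  stratum Region I: (200/1180)²·61.0²/41 = 2.60718
  stratum Region II: (490/1180)²·43.8²/55 = 6.0147
  stratum Region III: (360/1180)²·21.5²/64 = 0.672261
  stratum Region IV: (130/1180)²·25.8²/7 = 1.15415
V_st = 10.4483
V_srs = s²/n = 2334.6/167 = 13.9796
Relative efficiency = V_srs / V_st = 13.9796/10.4483 = 1.3380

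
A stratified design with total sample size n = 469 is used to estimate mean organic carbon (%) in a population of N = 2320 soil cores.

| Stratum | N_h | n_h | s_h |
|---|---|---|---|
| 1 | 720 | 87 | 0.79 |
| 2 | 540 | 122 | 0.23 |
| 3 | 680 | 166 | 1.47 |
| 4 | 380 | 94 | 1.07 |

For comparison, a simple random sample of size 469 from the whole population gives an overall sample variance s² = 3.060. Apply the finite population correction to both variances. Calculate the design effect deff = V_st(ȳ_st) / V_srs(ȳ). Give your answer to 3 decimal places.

V̂(ȳ_st) = Σ W_h² (1 − n_h/N_h) s_h²/n_h, with W_h = N_h/N and N = 2320:
  stratum 1: (720/2320)²·(1 − 87/720)·0.79²/87 = 0.000607429
  stratum 2: (540/2320)²·(1 − 122/540)·0.23²/122 = 1.8184e-05
  stratum 3: (680/2320)²·(1 − 166/680)·1.47²/166 = 0.000845323
  stratum 4: (380/2320)²·(1 − 94/380)·1.07²/94 = 0.000245931
V_st = 0.00171687
V_srs = (1 − 469/2320)·3.060/469 = 0.00520555
deff = V_st / V_srs = 0.00171687/0.00520555 = 0.3298

deff ≈ 0.330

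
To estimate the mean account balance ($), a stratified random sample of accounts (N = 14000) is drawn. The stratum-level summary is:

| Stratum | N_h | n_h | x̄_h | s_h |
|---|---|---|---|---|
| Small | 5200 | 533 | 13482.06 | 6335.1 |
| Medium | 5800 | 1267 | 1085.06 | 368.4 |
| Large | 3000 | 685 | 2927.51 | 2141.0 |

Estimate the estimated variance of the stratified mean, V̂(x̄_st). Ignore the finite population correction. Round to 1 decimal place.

V̂(x̄_st) ≈ 10713.6

V̂(x̄_st) = Σ W_h² s_h²/n_h, with W_h = N_h/N and N = 14000:
  stratum Small: (5200/14000)²·6335.1²/533 = 10388
  stratum Medium: (5800/14000)²·368.4²/1267 = 18.385
  stratum Large: (3000/14000)²·2141.0²/685 = 307.276
V̂(x̄_st) = 10713.6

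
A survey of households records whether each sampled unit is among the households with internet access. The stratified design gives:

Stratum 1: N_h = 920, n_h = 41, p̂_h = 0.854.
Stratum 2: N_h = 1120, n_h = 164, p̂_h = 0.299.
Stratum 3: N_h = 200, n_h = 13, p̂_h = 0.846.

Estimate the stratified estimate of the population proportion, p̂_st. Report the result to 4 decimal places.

p̂_st ≈ 0.5758

N = 2240; stratum weights W_h = N_h/N.
p̂_st = Σ W_h p̂_h = (920·0.854 + 1120·0.299 + 200·0.846)/2240 = 0.57579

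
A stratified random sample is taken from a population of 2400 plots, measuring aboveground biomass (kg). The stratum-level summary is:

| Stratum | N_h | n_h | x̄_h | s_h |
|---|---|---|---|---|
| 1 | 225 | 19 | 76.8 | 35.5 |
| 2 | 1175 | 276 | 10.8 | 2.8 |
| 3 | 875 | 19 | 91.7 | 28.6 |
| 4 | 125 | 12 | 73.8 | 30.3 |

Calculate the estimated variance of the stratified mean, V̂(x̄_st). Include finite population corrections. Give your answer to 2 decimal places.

V̂(x̄_st) = Σ W_h² (1 − n_h/N_h) s_h²/n_h, with W_h = N_h/N and N = 2400:
  stratum 1: (225/2400)²·(1 − 19/225)·35.5²/19 = 0.533741
  stratum 2: (1175/2400)²·(1 − 276/1175)·2.8²/276 = 0.00520933
  stratum 3: (875/2400)²·(1 − 19/875)·28.6²/19 = 5.59806
  stratum 4: (125/2400)²·(1 − 12/125)·30.3²/12 = 0.187616
V̂(x̄_st) = 6.32463

V̂(x̄_st) ≈ 6.32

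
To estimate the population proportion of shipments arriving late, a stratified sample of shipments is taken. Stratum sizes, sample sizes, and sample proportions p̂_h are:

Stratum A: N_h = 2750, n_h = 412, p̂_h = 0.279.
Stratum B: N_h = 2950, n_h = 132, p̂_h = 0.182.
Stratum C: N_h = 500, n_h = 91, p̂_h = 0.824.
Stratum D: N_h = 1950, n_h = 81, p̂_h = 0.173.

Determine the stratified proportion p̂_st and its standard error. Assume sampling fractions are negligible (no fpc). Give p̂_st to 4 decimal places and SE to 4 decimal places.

p̂_st ≈ 0.2520, SE ≈ 0.0177

N = 8150; stratum weights W_h = N_h/N.
p̂_st = Σ W_h p̂_h = (2750·0.279 + 2950·0.182 + 500·0.824 + 1950·0.173)/8150 = 0.25196
V̂(p̂_st) = Σ W_h² p̂_h(1−p̂_h)/(n_h−1):
  stratum A: (2750/8150)²·0.279·0.721/411 = 5.57247e-05
  stratum B: (2950/8150)²·0.182·0.818/131 = 0.000148896
  stratum C: (500/8150)²·0.824·0.176/90 = 6.06488e-06
  stratum D: (1950/8150)²·0.173·0.827/80 = 0.00010238
V̂(p̂_st) = 0.000313065; SE = √V̂ = 0.0176937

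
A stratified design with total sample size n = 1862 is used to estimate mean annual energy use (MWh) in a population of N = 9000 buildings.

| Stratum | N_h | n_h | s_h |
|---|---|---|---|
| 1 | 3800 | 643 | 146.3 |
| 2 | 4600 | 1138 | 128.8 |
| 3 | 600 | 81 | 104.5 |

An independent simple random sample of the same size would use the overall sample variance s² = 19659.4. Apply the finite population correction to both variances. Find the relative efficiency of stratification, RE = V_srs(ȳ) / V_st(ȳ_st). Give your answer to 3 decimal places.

V̂(ȳ_st) = Σ W_h² (1 − n_h/N_h) s_h²/n_h, with W_h = N_h/N and N = 9000:
  stratum 1: (3800/9000)²·(1 − 643/3800)·146.3²/643 = 4.93004
  stratum 2: (4600/9000)²·(1 − 1138/4600)·128.8²/1138 = 2.86609
  stratum 3: (600/9000)²·(1 − 81/600)·104.5²/81 = 0.5183
V_st = 8.31443
V_srs = (1 − 1862/9000)·19659.4/1862 = 8.37384
Relative efficiency = V_srs / V_st = 8.37384/8.31443 = 1.0071

RE ≈ 1.007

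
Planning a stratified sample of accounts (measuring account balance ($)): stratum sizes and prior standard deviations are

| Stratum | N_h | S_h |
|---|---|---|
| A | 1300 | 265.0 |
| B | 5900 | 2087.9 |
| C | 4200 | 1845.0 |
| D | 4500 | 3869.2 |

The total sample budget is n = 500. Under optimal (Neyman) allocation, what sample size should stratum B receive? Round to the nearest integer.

Neyman allocation: n_h = n · N_h S_h / Σ N_i S_i, with n = 500.
  stratum A: N_h·S_h = 1300·265.0 = 344500.00
  stratum B: N_h·S_h = 5900·2087.9 = 12318610.00
  stratum C: N_h·S_h = 4200·1845.0 = 7749000.00
  stratum D: N_h·S_h = 4500·3869.2 = 17411400.00
Σ N_h S_h = 37823510.00
n for stratum B = 500·12318610.00/37823510.00 = 162.843 → 163

163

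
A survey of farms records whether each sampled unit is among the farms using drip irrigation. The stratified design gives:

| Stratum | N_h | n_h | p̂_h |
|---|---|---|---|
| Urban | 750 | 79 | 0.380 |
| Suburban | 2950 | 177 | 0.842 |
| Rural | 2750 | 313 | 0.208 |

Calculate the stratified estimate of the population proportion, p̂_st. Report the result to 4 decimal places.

p̂_st ≈ 0.5180

N = 6450; stratum weights W_h = N_h/N.
p̂_st = Σ W_h p̂_h = (750·0.380 + 2950·0.842 + 2750·0.208)/6450 = 0.51797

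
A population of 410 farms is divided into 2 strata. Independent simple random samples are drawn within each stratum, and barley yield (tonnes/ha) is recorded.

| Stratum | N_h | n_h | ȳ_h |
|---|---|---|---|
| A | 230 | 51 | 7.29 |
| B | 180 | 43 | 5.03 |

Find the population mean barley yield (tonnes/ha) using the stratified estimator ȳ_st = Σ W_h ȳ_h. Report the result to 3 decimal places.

N = Σ N_h = 410. Stratum weights W_h = N_h/N.
ȳ_st = (230·7.29 + 180·5.03) / 410 = 6.29780

ȳ_st ≈ 6.298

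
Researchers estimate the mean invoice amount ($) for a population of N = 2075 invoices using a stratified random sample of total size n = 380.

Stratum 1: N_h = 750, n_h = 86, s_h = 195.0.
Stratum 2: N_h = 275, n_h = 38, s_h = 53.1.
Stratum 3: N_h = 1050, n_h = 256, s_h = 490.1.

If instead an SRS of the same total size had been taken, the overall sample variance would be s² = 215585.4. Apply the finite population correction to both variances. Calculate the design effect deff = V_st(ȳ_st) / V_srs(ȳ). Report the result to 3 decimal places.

V̂(ȳ_st) = Σ W_h² (1 − n_h/N_h) s_h²/n_h, with W_h = N_h/N and N = 2075:
  stratum 1: (750/2075)²·(1 − 86/750)·195.0²/86 = 51.1404
  stratum 2: (275/2075)²·(1 − 38/275)·53.1²/38 = 1.12318
  stratum 3: (1050/2075)²·(1 − 256/1050)·490.1²/256 = 181.678
V_st = 233.942
V_srs = (1 − 380/2075)·215585.4/380 = 463.433
deff = V_st / V_srs = 233.942/463.433 = 0.5048

deff ≈ 0.505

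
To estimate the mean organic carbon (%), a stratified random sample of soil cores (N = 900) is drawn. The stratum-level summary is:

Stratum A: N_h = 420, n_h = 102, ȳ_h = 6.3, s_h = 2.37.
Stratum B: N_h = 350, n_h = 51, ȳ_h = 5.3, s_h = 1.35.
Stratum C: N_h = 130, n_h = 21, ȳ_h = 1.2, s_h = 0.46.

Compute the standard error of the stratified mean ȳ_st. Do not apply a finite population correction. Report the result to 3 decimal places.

SE(ȳ_st) ≈ 0.133

V̂(ȳ_st) = Σ W_h² s_h²/n_h, with W_h = N_h/N and N = 900:
  stratum A: (420/900)²·2.37²/102 = 0.0119925
  stratum B: (350/900)²·1.35²/51 = 0.00540441
  stratum C: (130/900)²·0.46²/21 = 0.000210232
V̂(ȳ_st) = 0.0176072
SE(ȳ_st) = √0.0176072 = 0.132692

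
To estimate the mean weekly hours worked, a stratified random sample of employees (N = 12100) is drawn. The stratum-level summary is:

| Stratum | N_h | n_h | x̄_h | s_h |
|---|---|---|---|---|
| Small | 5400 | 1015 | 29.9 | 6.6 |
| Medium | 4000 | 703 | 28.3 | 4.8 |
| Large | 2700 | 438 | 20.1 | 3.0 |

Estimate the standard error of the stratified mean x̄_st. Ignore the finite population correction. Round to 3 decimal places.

V̂(x̄_st) = Σ W_h² s_h²/n_h, with W_h = N_h/N and N = 12100:
  stratum Small: (5400/12100)²·6.6²/1015 = 0.00854749
  stratum Medium: (4000/12100)²·4.8²/703 = 0.00358159
  stratum Large: (2700/12100)²·3.0²/438 = 0.00102312
V̂(x̄_st) = 0.0131522
SE(x̄_st) = √0.0131522 = 0.114683

SE(x̄_st) ≈ 0.115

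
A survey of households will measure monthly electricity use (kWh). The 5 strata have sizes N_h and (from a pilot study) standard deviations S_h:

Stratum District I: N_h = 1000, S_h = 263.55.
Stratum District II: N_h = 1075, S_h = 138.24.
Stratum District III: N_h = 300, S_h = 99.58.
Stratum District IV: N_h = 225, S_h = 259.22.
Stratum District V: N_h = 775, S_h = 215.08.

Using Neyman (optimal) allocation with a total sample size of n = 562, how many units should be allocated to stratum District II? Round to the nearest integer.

125

Neyman allocation: n_h = n · N_h S_h / Σ N_i S_i, with n = 562.
  stratum District I: N_h·S_h = 1000·263.55 = 263550.00
  stratum District II: N_h·S_h = 1075·138.24 = 148608.00
  stratum District III: N_h·S_h = 300·99.58 = 29874.00
  stratum District IV: N_h·S_h = 225·259.22 = 58324.50
  stratum District V: N_h·S_h = 775·215.08 = 166687.00
Σ N_h S_h = 667043.50
n for stratum District II = 562·148608.00/667043.50 = 125.206 → 125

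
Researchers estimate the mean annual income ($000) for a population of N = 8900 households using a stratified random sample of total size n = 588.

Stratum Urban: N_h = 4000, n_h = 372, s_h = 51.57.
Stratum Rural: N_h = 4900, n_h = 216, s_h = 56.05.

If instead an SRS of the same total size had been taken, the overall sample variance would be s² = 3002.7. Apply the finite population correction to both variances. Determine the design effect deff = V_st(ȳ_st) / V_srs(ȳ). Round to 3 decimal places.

deff ≈ 1.158

V̂(ȳ_st) = Σ W_h² (1 − n_h/N_h) s_h²/n_h, with W_h = N_h/N and N = 8900:
  stratum Urban: (4000/8900)²·(1 − 372/4000)·51.57²/372 = 1.30978
  stratum Rural: (4900/8900)²·(1 − 216/4900)·56.05²/216 = 4.21435
V_st = 5.52413
V_srs = (1 − 588/8900)·3002.7/588 = 4.76925
deff = V_st / V_srs = 5.52413/4.76925 = 1.1583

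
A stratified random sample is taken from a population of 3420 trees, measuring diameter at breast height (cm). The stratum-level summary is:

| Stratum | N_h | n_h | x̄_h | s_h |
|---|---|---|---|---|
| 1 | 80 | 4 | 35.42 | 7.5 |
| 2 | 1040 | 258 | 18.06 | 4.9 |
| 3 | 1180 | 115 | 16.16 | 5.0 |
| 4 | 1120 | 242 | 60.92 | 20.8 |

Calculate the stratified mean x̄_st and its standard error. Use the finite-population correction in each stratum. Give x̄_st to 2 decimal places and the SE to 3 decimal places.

x̄_st ≈ 31.85, SE ≈ 0.433

x̄_st = Σ W_h x̄_h = (80·35.42 + 1040·18.06 + 1180·16.16 + 1120·60.92)/3420 = 31.84655
V̂(x̄_st) = Σ W_h² (1 − n_h/N_h) s_h²/n_h, with W_h = N_h/N and N = 3420:
  stratum 1: (80/3420)²·(1 − 4/80)·7.5²/4 = 0.00730994
  stratum 2: (1040/3420)²·(1 − 258/1040)·4.9²/258 = 0.00647084
  stratum 3: (1180/3420)²·(1 − 115/1180)·5.0²/115 = 0.0233572
  stratum 4: (1120/3420)²·(1 − 242/1120)·20.8²/242 = 0.150304
V̂(x̄_st) = 0.187442
SE(x̄_st) = √0.187442 = 0.432946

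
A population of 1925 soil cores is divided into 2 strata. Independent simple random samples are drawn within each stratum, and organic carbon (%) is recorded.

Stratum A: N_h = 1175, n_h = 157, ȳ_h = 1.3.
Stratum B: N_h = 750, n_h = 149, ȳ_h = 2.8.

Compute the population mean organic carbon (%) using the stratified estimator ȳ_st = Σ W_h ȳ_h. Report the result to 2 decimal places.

N = Σ N_h = 1925. Stratum weights W_h = N_h/N.
ȳ_st = (1175·1.3 + 750·2.8) / 1925 = 1.8844

ȳ_st ≈ 1.88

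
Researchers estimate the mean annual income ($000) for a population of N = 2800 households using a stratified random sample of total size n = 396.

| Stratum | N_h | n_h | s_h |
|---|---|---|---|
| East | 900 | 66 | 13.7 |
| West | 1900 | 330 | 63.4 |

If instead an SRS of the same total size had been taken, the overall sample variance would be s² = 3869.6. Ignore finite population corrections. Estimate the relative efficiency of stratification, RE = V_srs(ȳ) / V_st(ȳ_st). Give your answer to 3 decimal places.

RE ≈ 1.656

V̂(ȳ_st) = Σ W_h² s_h²/n_h, with W_h = N_h/N and N = 2800:
  stratum East: (900/2800)²·13.7²/66 = 0.29381
  stratum West: (1900/2800)²·63.4²/330 = 5.60862
V_st = 5.90243
V_srs = s²/n = 3869.6/396 = 9.77172
Relative efficiency = V_srs / V_st = 9.77172/5.90243 = 1.6555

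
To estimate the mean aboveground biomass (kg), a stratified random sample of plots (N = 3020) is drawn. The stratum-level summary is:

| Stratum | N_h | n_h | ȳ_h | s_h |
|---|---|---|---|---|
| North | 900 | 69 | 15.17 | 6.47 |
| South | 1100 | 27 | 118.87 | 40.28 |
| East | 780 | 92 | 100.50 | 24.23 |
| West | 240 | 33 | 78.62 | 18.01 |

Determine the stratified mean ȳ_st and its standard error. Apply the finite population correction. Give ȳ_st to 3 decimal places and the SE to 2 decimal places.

ȳ_st = Σ W_h ȳ_h = (900·15.17 + 1100·118.87 + 780·100.50 + 240·78.62)/3020 = 80.02278
V̂(ȳ_st) = Σ W_h² (1 − n_h/N_h) s_h²/n_h, with W_h = N_h/N and N = 3020:
  stratum North: (900/3020)²·(1 − 69/900)·6.47²/69 = 0.0497495
  stratum South: (1100/3020)²·(1 − 27/1100)·40.28²/27 = 7.77667
  stratum East: (780/3020)²·(1 − 92/780)·24.23²/92 = 0.375481
  stratum West: (240/3020)²·(1 − 33/240)·18.01²/33 = 0.0535403
V̂(ȳ_st) = 8.25544
SE(ȳ_st) = √8.25544 = 2.87323

ȳ_st ≈ 80.023, SE ≈ 2.87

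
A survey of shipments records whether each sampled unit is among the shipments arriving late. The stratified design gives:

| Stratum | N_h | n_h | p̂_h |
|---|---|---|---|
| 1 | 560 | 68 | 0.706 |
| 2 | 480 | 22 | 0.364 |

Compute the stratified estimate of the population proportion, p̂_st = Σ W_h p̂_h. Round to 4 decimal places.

N = 1040; stratum weights W_h = N_h/N.
p̂_st = Σ W_h p̂_h = (560·0.706 + 480·0.364)/1040 = 0.54815

p̂_st ≈ 0.5482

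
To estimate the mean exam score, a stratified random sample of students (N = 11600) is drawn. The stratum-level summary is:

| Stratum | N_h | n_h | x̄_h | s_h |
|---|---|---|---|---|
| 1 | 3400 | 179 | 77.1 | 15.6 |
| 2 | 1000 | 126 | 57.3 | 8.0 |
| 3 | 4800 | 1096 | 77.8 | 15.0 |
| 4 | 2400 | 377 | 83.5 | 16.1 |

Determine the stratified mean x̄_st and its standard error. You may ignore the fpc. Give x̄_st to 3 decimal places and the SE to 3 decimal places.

x̄_st = Σ W_h x̄_h = (3400·77.1 + 1000·57.3 + 4800·77.8 + 2400·83.5)/11600 = 77.00690
V̂(x̄_st) = Σ W_h² s_h²/n_h, with W_h = N_h/N and N = 11600:
  stratum 1: (3400/11600)²·15.6²/179 = 0.116799
  stratum 2: (1000/11600)²·8.0²/126 = 0.0037748
  stratum 3: (4800/11600)²·15.0²/1096 = 0.0351511
  stratum 4: (2400/11600)²·16.1²/377 = 0.0294318
V̂(x̄_st) = 0.185156
SE(x̄_st) = √0.185156 = 0.430298

x̄_st ≈ 77.007, SE ≈ 0.430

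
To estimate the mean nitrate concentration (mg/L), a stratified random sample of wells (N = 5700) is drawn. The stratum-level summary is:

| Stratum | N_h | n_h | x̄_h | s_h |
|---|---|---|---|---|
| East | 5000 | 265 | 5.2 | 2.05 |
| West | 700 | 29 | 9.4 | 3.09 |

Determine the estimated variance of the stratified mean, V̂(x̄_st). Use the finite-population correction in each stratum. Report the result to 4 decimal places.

V̂(x̄_st) = Σ W_h² (1 − n_h/N_h) s_h²/n_h, with W_h = N_h/N and N = 5700:
  stratum East: (5000/5700)²·(1 − 265/5000)·2.05²/265 = 0.0115559
  stratum West: (700/5700)²·(1 − 29/700)·3.09²/29 = 0.00475981
V̂(x̄_st) = 0.0163157

V̂(x̄_st) ≈ 0.0163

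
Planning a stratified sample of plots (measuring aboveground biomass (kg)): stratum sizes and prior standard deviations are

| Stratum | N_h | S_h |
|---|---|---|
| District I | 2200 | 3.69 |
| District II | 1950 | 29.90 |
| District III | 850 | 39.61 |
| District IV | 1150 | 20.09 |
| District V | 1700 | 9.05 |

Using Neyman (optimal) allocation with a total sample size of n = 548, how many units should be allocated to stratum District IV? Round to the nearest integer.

Neyman allocation: n_h = n · N_h S_h / Σ N_i S_i, with n = 548.
  stratum District I: N_h·S_h = 2200·3.69 = 8118.00
  stratum District II: N_h·S_h = 1950·29.90 = 58305.00
  stratum District III: N_h·S_h = 850·39.61 = 33668.50
  stratum District IV: N_h·S_h = 1150·20.09 = 23103.50
  stratum District V: N_h·S_h = 1700·9.05 = 15385.00
Σ N_h S_h = 138580.00
n for stratum District IV = 548·23103.50/138580.00 = 91.360 → 91

91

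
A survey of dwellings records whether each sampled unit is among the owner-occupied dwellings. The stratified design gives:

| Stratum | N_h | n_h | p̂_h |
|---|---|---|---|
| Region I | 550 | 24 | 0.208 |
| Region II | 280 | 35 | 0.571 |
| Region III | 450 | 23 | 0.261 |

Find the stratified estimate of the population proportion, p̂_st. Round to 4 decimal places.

p̂_st ≈ 0.3060

N = 1280; stratum weights W_h = N_h/N.
p̂_st = Σ W_h p̂_h = (550·0.208 + 280·0.571 + 450·0.261)/1280 = 0.30604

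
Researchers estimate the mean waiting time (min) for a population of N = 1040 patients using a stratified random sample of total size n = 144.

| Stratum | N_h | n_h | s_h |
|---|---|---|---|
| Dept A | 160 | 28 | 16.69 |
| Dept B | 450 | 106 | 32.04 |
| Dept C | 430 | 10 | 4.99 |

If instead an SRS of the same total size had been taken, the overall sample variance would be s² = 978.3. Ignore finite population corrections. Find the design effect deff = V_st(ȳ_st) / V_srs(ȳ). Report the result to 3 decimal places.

deff ≈ 0.364

V̂(ȳ_st) = Σ W_h² s_h²/n_h, with W_h = N_h/N and N = 1040:
  stratum Dept A: (160/1040)²·16.69²/28 = 0.235466
  stratum Dept B: (450/1040)²·32.04²/106 = 1.81317
  stratum Dept C: (430/1040)²·4.99²/10 = 0.425668
V_st = 2.4743
V_srs = s²/n = 978.3/144 = 6.79375
deff = V_st / V_srs = 2.4743/6.79375 = 0.3642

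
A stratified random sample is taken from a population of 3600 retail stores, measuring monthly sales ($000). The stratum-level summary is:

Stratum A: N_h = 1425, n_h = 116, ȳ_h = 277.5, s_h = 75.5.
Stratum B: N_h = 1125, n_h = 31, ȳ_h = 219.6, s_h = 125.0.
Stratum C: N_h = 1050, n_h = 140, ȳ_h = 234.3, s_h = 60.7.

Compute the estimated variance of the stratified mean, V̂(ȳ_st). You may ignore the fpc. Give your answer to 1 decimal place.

V̂(ȳ_st) = Σ W_h² s_h²/n_h, with W_h = N_h/N and N = 3600:
  stratum A: (1425/3600)²·75.5²/116 = 7.69947
  stratum B: (1125/3600)²·125.0²/31 = 49.2219
  stratum C: (1050/3600)²·60.7²/140 = 2.23884
V̂(ȳ_st) = 59.1602

V̂(ȳ_st) ≈ 59.2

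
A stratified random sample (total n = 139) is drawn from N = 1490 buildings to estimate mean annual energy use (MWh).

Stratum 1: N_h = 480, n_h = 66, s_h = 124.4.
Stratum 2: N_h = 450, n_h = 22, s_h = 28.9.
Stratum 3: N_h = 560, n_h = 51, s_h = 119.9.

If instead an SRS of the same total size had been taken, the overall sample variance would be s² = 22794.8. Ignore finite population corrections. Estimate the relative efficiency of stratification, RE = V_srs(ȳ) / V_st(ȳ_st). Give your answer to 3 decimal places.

V̂(ȳ_st) = Σ W_h² s_h²/n_h, with W_h = N_h/N and N = 1490:
  stratum 1: (480/1490)²·124.4²/66 = 24.3336
  stratum 2: (450/1490)²·28.9²/22 = 3.46278
  stratum 3: (560/1490)²·119.9²/51 = 39.8173
V_st = 67.6137
V_srs = s²/n = 22794.8/139 = 163.991
Relative efficiency = V_srs / V_st = 163.991/67.6137 = 2.4254

RE ≈ 2.425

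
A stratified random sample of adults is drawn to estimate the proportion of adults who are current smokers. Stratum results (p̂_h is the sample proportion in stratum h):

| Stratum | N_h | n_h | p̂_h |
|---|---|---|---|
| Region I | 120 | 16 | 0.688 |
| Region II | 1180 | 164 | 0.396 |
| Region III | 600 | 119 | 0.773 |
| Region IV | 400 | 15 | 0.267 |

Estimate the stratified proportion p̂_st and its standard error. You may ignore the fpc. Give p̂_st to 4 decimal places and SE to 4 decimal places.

p̂_st ≈ 0.4871, SE ≈ 0.0308

N = 2300; stratum weights W_h = N_h/N.
p̂_st = Σ W_h p̂_h = (120·0.688 + 1180·0.396 + 600·0.773 + 400·0.267)/2300 = 0.48715
V̂(p̂_st) = Σ W_h² p̂_h(1−p̂_h)/(n_h−1):
  stratum Region I: (120/2300)²·0.688·0.312/15 = 3.89546e-05
  stratum Region II: (1180/2300)²·0.396·0.604/163 = 0.000386236
  stratum Region III: (600/2300)²·0.773·0.227/118 = 0.000101198
  stratum Region IV: (400/2300)²·0.267·0.733/14 = 0.000422816
V̂(p̂_st) = 0.000949204; SE = √V̂ = 0.0308092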